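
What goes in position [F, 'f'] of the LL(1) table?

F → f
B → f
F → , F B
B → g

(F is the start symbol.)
To find M[F, 'f'], we find productions for F where 'f' is in the predict set (PREDICT(N → α) = (FIRST(α) \ {ε}) ∪ (FOLLOW(N) if α ⇒* ε)).

F → f: PREDICT = { 'f' }
  'f' is in predict set, so this production goes in M[F, 'f']
F → , F B: PREDICT = { ',' }

M[F, 'f'] = F → f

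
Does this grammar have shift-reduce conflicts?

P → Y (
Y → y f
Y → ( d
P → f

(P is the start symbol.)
No shift-reduce conflicts

A shift-reduce conflict occurs when an LR(0) state has both:
  - a complete (reduce) item [A → α .] (dot at the end), and
  - a shift item [B → β . c γ] (dot before a terminal).

Augment with P' → P and build the canonical LR(0) collection (I0 = CLOSURE({[P' → . P]}), then GOTO on every symbol after a dot until no new states appear). It has 9 states:
  I0: { [P → . Y (], [P → . f], [P' → . P], [Y → . ( d], [Y → . y f] }  — shift
  I1: { [Y → ( . d] }  — shift
  I2: { [P' → P .] }  — accept
  I3: { [P → Y . (] }  — shift
  I4: { [P → f .] }  — reduce
  I5: { [Y → y . f] }  — shift
  I6: { [Y → y f .] }  — reduce
  I7: { [P → Y ( .] }  — reduce
  I8: { [Y → ( d .] }  — reduce

No state contains both a complete item and a shift item.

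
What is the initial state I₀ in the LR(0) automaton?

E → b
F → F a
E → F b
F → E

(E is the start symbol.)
{ [E → . F b], [E → . b], [E' → . E], [F → . E], [F → . F a] }

First, augment the grammar with E' → E
I₀ = CLOSURE({ [E' → . E] }):
  [E' → . E] has the dot before E: add [E → . b], [E → . F b]
  [E → . F b] has the dot before F: add [F → . F a], [F → . E]
No further items can be added.

I₀ = { [E → . F b], [E → . b], [E' → . E], [F → . E], [F → . F a] }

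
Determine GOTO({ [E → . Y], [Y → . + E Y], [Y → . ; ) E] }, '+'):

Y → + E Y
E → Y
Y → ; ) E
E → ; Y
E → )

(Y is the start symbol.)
GOTO(I, '+') = CLOSURE({ [A → αX.β] : [A → α.Xβ] ∈ I, X = '+' })

Items with dot before '+', with the dot advanced:
  [Y → . + E Y] → [Y → + . E Y]
Closure of the advanced items:
  [Y → + . E Y] has the dot before E: add [E → . Y], [E → . ; Y], [E → . )]
  [E → . Y] has the dot before Y: add [Y → . + E Y], [Y → . ; ) E]

GOTO = { [E → . )], [E → . ; Y], [E → . Y], [Y → + . E Y], [Y → . + E Y], [Y → . ; ) E] }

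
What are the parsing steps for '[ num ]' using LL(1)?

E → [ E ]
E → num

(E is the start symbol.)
LL(1) parsing maintains a stack (initially the start symbol over $) and the input. At each step: if the stack top is a terminal, match it against the current input token; if it is a non-terminal N, replace it with the RHS of M[N, lookahead] (the unique production whose predict set contains the lookahead).

Stack is shown with the top on the left.

Stack    Input      Action
--------------------------
E $      [ num ] $  output E → [ E ]
[ E ] $  [ num ] $  match '['
E ] $    num ] $    output E → num
num ] $  num ] $    match 'num'
] $      ] $        match ']'
$        $          accept

The string is accepted.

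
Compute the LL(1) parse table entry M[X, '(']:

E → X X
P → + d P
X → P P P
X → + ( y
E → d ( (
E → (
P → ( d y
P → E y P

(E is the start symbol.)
X → P P P

To find M[X, '('], we find productions for X where '(' is in the predict set (PREDICT(N → α) = (FIRST(α) \ {ε}) ∪ (FOLLOW(N) if α ⇒* ε)).

Relevant sets:
  FIRST(P) = { '(', '+', 'd' }

X → P P P: PREDICT = { '(', '+', 'd' }
  '(' is in predict set, so this production goes in M[X, '(']
X → + ( y: PREDICT = { '+' }

M[X, '('] = X → P P P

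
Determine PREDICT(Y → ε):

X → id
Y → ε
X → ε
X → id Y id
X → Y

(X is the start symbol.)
{ $, 'id' }

PREDICT(Y → ε) = (FIRST(RHS) \ {ε}) ∪ (FOLLOW(Y) if ε ∈ FIRST(RHS), i.e. RHS ⇒* ε)
The right-hand side is ε (FIRST(ε) = { ε }), so the predict set is FOLLOW(Y) = { $, 'id' }
PREDICT(Y → ε) = { $, 'id' }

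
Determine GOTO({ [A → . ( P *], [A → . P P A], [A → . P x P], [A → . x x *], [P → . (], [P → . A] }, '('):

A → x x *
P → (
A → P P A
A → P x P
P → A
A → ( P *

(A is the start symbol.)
{ [A → ( . P *], [A → . ( P *], [A → . P P A], [A → . P x P], [A → . x x *], [P → ( .], [P → . (], [P → . A] }

GOTO(I, '(') = CLOSURE({ [A → αX.β] : [A → α.Xβ] ∈ I, X = '(' })

Items with dot before '(', with the dot advanced:
  [A → . ( P *] → [A → ( . P *]
  [P → . (] → [P → ( .]
Closure of the advanced items:
  [A → ( . P *] has the dot before P: add [P → . (], [P → . A]
  [P → . A] has the dot before A: add [A → . x x *], [A → . P P A], [A → . P x P], [A → . ( P *]

GOTO = { [A → ( . P *], [A → . ( P *], [A → . P P A], [A → . P x P], [A → . x x *], [P → ( .], [P → . (], [P → . A] }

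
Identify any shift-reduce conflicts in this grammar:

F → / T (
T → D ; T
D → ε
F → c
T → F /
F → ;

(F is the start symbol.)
Yes — I1: [D → .] vs [F → . / T (]; I10: [D → .] vs [F → . / T (]

Augment with F' → F and build the canonical LR(0) collection (I0 = CLOSURE({[F' → . F]}), then GOTO on every symbol after a dot until no new states appear). It has 12 states:
  I0: { [F → . / T (], [F → . ;], [F → . c], [F' → . F] }  — shift
  I1: { [D → .], [F → . / T (], [F → . ;], [F → . c], [F → / . T (], [T → . D ; T], [T → . F /] }  — shift, reduce
  I2: { [F → ; .] }  — reduce
  I3: { [F' → F .] }  — accept
  I4: { [F → c .] }  — reduce
  I5: { [T → D . ; T] }  — shift
  I6: { [T → F . /] }  — shift
  I7: { [F → / T . (] }  — shift
  I8: { [F → / T ( .] }  — reduce
  I9: { [T → F / .] }  — reduce
  I10: { [D → .], [F → . / T (], [F → . ;], [F → . c], [T → . D ; T], [T → . F /], [T → D ; . T] }  — shift, reduce
  I11: { [T → D ; T .] }  — reduce

I1 contains reduce item [D → .] and shift items [F → . / T (], [F → . ;], [F → . c] — shift-reduce conflict.
I10 contains reduce item [D → .] and shift items [F → . / T (], [F → . ;], [F → . c] — shift-reduce conflict.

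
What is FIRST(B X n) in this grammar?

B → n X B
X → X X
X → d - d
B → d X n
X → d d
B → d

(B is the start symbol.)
FIRST sets of the non-terminals involved (from the grammar, by fixed-point iteration):
  FIRST(B) = { 'd', 'n' }

To compute FIRST(B X n), process the symbols left to right:
Symbol B is a non-terminal. Add FIRST(B) \ {ε} = { 'd', 'n' }
B is not nullable (ε ∉ FIRST(B)), so stop here.
FIRST(B X n) = { 'd', 'n' }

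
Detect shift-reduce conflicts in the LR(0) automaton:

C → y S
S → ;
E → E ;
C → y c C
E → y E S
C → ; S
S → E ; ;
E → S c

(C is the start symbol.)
Yes — I6: [C → y S .] vs [E → S . c]; I12: [E → E ; .] vs [S → E ; . ;]; I13: [E → y E S .] vs [E → S . c]; I16: [E → E ; .] vs [S → E ; . ;]; I17: [C → ; S .] vs [E → S . c]

Augment with C' → C and build the canonical LR(0) collection (I0 = CLOSURE({[C' → . C]}), then GOTO on every symbol after a dot until no new states appear). It has 18 states:
  I0: { [C → . ; S], [C → . y S], [C → . y c C], [C' → . C] }  — shift
  I1: { [C → ; . S], [E → . E ;], [E → . S c], [E → . y E S], [S → . ;], [S → . E ; ;] }  — shift
  I2: { [C' → C .] }  — accept
  I3: { [C → y . S], [C → y . c C], [E → . E ;], [E → . S c], [E → . y E S], [S → . ;], [S → . E ; ;] }  — shift
  I4: { [S → ; .] }  — reduce
  I5: { [E → E . ;], [S → E . ; ;] }  — shift
  I6: { [C → y S .], [E → S . c] }  — shift, reduce
  I7: { [C → . ; S], [C → . y S], [C → . y c C], [C → y c . C] }  — shift
  I8: { [E → . E ;], [E → . S c], [E → . y E S], [E → y . E S], [S → . ;], [S → . E ; ;] }  — shift
  I9: { [E → . E ;], [E → . S c], [E → . y E S], [E → E . ;], [E → y E . S], [S → . ;], [S → . E ; ;], [S → E . ; ;] }  — shift
  I10: { [E → S . c] }  — shift
  I11: { [E → S c .] }  — reduce
  I12: { [E → E ; .], [S → ; .], [S → E ; . ;] }  — shift, 2 reduces
  I13: { [E → S . c], [E → y E S .] }  — shift, reduce
  I14: { [S → E ; ; .] }  — reduce
  I15: { [C → y c C .] }  — reduce
  I16: { [E → E ; .], [S → E ; . ;] }  — shift, reduce
  I17: { [C → ; S .], [E → S . c] }  — shift, reduce

I6 contains reduce item [C → y S .] and shift item [E → S . c] — shift-reduce conflict.
I12 contains reduce items [E → E ; .], [S → ; .] and shift item [S → E ; . ;] — shift-reduce conflict.
I13 contains reduce item [E → y E S .] and shift item [E → S . c] — shift-reduce conflict.
I16 contains reduce item [E → E ; .] and shift item [S → E ; . ;] — shift-reduce conflict.
I17 contains reduce item [C → ; S .] and shift item [E → S . c] — shift-reduce conflict.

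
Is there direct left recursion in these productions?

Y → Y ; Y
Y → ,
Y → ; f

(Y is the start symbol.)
Yes, Y is left-recursive

Direct left recursion occurs when N → N α for some non-terminal N (the right-hand side begins with the left-hand side itself).

Y → Y ; Y: LEFT RECURSIVE (starts with Y)
Y → ,: starts with ','
Y → ; f: starts with ';'

The grammar has direct left recursion on: Y.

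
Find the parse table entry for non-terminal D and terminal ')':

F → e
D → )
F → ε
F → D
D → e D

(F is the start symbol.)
To find M[D, ')'], we find productions for D where ')' is in the predict set (PREDICT(N → α) = (FIRST(α) \ {ε}) ∪ (FOLLOW(N) if α ⇒* ε)).

D → ): PREDICT = { ')' }
  ')' is in predict set, so this production goes in M[D, ')']
D → e D: PREDICT = { 'e' }

M[D, ')'] = D → )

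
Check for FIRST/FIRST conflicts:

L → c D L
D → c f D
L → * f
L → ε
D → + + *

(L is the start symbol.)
No FIRST/FIRST conflicts.

A FIRST/FIRST conflict occurs when two productions N → α and N → β for the same non-terminal have FIRST(α) ∩ FIRST(β) ≠ ∅ (with ε ∈ FIRST of a nullable right-hand side, so two nullable alternatives also conflict).

Productions for L:
  L → c D L: FIRST = { 'c' }
  L → * f: FIRST = { '*' }
  L → ε: FIRST = { ε }
Productions for D:
  D → c f D: FIRST = { 'c' }
  D → + + *: FIRST = { '+' }

All alternatives of each non-terminal have pairwise disjoint FIRST sets.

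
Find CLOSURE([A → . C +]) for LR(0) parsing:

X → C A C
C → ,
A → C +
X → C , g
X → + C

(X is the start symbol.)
{ [A → . C +], [C → . ,] }

Start with: [A → . C +]
  [A → . C +] has the dot before C: add [C → . ,]
No further items can be added.

CLOSURE = { [A → . C +], [C → . ,] }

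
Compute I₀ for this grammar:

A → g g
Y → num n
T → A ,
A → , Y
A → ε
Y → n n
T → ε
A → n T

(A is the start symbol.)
First, augment the grammar with A' → A
I₀ = CLOSURE({ [A' → . A] }):
  [A' → . A] has the dot before A: add [A → . g g], [A → . , Y], [A → .], [A → . n T]
No further items can be added.

I₀ = { [A → . , Y], [A → . g g], [A → . n T], [A → .], [A' → . A] }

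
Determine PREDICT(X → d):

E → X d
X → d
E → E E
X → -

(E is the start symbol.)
PREDICT(X → d) = (FIRST(RHS) \ {ε}) ∪ (FOLLOW(X) if ε ∈ FIRST(RHS), i.e. RHS ⇒* ε)
FIRST(d) = { 'd' }
ε ∉ FIRST(d), so FOLLOW(X) is not added.
PREDICT(X → d) = { 'd' }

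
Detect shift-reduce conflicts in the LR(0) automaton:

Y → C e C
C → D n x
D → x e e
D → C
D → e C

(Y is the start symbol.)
A shift-reduce conflict occurs when an LR(0) state has both:
  - a complete (reduce) item [A → α .] (dot at the end), and
  - a shift item [B → β . c γ] (dot before a terminal).

Augment with Y' → Y and build the canonical LR(0) collection (I0 = CLOSURE({[Y' → . Y]}), then GOTO on every symbol after a dot until no new states appear). It has 13 states:
  I0: { [C → . D n x], [D → . C], [D → . e C], [D → . x e e], [Y → . C e C], [Y' → . Y] }  — shift
  I1: { [D → C .], [Y → C . e C] }  — shift, reduce
  I2: { [C → D . n x] }  — shift
  I3: { [Y' → Y .] }  — accept
  I4: { [C → . D n x], [D → . C], [D → . e C], [D → . x e e], [D → e . C] }  — shift
  I5: { [D → x . e e] }  — shift
  I6: { [D → x e . e] }  — shift
  I7: { [D → x e e .] }  — reduce
  I8: { [D → C .], [D → e C .] }  — 2 reduces
  I9: { [C → D n . x] }  — shift
  I10: { [C → D n x .] }  — reduce
  I11: { [C → . D n x], [D → . C], [D → . e C], [D → . x e e], [Y → C e . C] }  — shift
  I12: { [D → C .], [Y → C e C .] }  — 2 reduces

I1 contains reduce item [D → C .] and shift item [Y → C . e C] — shift-reduce conflict.

Answer: Yes — I1: [D → C .] vs [Y → C . e C]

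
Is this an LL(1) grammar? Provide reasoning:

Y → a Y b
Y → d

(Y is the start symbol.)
Yes, the grammar is LL(1).

For Y:
  PREDICT(Y → a Y b) = { 'a' }
  PREDICT(Y → d) = { 'd' }

All predict sets are disjoint. The grammar IS LL(1).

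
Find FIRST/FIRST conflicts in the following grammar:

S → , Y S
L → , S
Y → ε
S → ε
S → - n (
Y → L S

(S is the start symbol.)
A FIRST/FIRST conflict occurs when two productions N → α and N → β for the same non-terminal have FIRST(α) ∩ FIRST(β) ≠ ∅ (with ε ∈ FIRST of a nullable right-hand side, so two nullable alternatives also conflict).

FIRST sets of the non-terminals at (or reachable through a nullable prefix from) the front of some alternative:
  FIRST(L) = { ',' }

Productions for S:
  S → , Y S: FIRST = { ',' }
  S → ε: FIRST = { ε }
  S → - n (: FIRST = { '-' }
Productions for Y:
  Y → ε: FIRST = { ε }
  Y → L S: FIRST = { ',' }
L has only one production, so no FIRST/FIRST conflict is possible there.

All alternatives of each non-terminal have pairwise disjoint FIRST sets.

Answer: No FIRST/FIRST conflicts.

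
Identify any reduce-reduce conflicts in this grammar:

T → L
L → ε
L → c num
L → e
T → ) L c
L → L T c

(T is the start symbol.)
Augment with T' → T and build the canonical LR(0) collection (I0 = CLOSURE({[T' → . T]}), then GOTO on every symbol after a dot until no new states appear). It has 11 states:
  I0: { [L → . L T c], [L → . c num], [L → . e], [L → .], [T → . ) L c], [T → . L], [T' → . T] }  — shift, reduce
  I1: { [L → . L T c], [L → . c num], [L → . e], [L → .], [T → ) . L c] }  — shift, reduce
  I2: { [L → . L T c], [L → . c num], [L → . e], [L → .], [L → L . T c], [T → . ) L c], [T → . L], [T → L .] }  — shift, 2 reduces
  I3: { [T' → T .] }  — accept
  I4: { [L → c . num] }  — shift
  I5: { [L → e .] }  — reduce
  I6: { [L → c num .] }  — reduce
  I7: { [L → L T . c] }  — shift
  I8: { [L → L T c .] }  — reduce
  I9: { [L → . L T c], [L → . c num], [L → . e], [L → .], [L → L . T c], [T → ) L . c], [T → . ) L c], [T → . L] }  — shift, reduce
  I10: { [L → c . num], [T → ) L c .] }  — shift, reduce

I2 contains complete items [L → .], [T → L .] — reduce-reduce conflict.

Answer: Yes — I2: [L → .] vs [T → L .]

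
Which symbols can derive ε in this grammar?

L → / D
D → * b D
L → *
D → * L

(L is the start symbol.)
A non-terminal is nullable if it can derive ε (the empty string): either it has an ε-production, or it has a production whose right-hand side consists entirely of nullable non-terminals.

There are no ε-productions, so no non-terminal can derive ε.
No non-terminals are nullable.

Answer: None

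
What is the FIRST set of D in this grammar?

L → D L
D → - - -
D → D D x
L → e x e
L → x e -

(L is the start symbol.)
To compute FIRST(D), examine every production with D on the left-hand side, reading each right-hand side left to right until a non-nullable symbol is reached.

From D → - - -:
  - '-' is a terminal: add '-' and stop
From D → D D x:
  - D is the symbol being defined: contributes nothing new
    D is not nullable, so stop

Collecting: FIRST(D) = { '-' }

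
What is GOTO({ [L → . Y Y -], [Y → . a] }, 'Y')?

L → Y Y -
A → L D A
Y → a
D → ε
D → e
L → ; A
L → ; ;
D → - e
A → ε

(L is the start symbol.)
GOTO(I, 'Y') = CLOSURE({ [A → αX.β] : [A → α.Xβ] ∈ I, X = 'Y' })

Items with dot before 'Y', with the dot advanced:
  [L → . Y Y -] → [L → Y . Y -]
Closure of the advanced items:
  [L → Y . Y -] has the dot before Y: add [Y → . a]

GOTO = { [L → Y . Y -], [Y → . a] }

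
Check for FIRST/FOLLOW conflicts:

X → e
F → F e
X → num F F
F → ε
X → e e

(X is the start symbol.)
A FIRST/FOLLOW conflict occurs when a non-terminal N has a nullable alternative N → β (β ⇒* ε) and another alternative N → α with FIRST(α) ∩ FOLLOW(N) ≠ ∅: on such a lookahead the parser cannot decide between expanding α and letting N vanish via β.

Nullable non-terminals: F.
FIRST sets used below: FIRST(F) = { 'e', ε }

F: nullable alternative(s) F → ε; FOLLOW(F) = { $, 'e' }
  F → F e: FIRST \ {ε} = { 'e' } — overlaps FOLLOW(F) on { 'e' }: CONFLICT
  F → ε: FIRST \ {ε} = { } — this is the only nullable alternative, skip

X has no nullable alternative, so no FIRST/FOLLOW check is needed there.

So the grammar has 1 FIRST/FOLLOW conflict (marked CONFLICT above).

Answer: Yes. F → F e with FOLLOW(F) on { 'e' }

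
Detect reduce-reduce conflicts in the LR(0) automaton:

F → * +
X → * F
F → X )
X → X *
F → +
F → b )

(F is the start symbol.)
A reduce-reduce conflict occurs when an LR(0) state has two complete items [A → α .] and [B → β .] — both call for a reduction, and with no lookahead the parser cannot choose between them.

Augment with F' → F and build the canonical LR(0) collection (I0 = CLOSURE({[F' → . F]}), then GOTO on every symbol after a dot until no new states appear). It has 11 states:
  I0: { [F → . * +], [F → . +], [F → . X )], [F → . b )], [F' → . F], [X → . * F], [X → . X *] }  — shift
  I1: { [F → * . +], [F → . * +], [F → . +], [F → . X )], [F → . b )], [X → * . F], [X → . * F], [X → . X *] }  — shift
  I2: { [F → + .] }  — reduce
  I3: { [F' → F .] }  — accept
  I4: { [F → X . )], [X → X . *] }  — shift
  I5: { [F → b . )] }  — shift
  I6: { [F → b ) .] }  — reduce
  I7: { [F → X ) .] }  — reduce
  I8: { [X → X * .] }  — reduce
  I9: { [F → * + .], [F → + .] }  — 2 reduces
  I10: { [X → * F .] }  — reduce

I9 contains complete items [F → * + .], [F → + .] — reduce-reduce conflict.

Answer: Yes — I9: [F → * + .] vs [F → + .]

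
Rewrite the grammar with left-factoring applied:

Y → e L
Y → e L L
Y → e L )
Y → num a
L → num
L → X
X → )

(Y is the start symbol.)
Y → e L Y'
Y' → ε
Y' → L
Y' → )
Y → num a
L → num
L → X
X → )

Left-factoring transforms A → αβ₁ | αβ₂ into A → αA' and A' → β₁ | β₂
(α is the longest common prefix among the alternatives). Repeat until
no nonterminal has two alternatives with a common prefix.

Round 1: Y has alternatives sharing prefix 'e L'. Introduce Y': Y → e L Y'
  Add: Y' → ε
  Add: Y' → L
  Add: Y' → )

No remaining common prefixes — done.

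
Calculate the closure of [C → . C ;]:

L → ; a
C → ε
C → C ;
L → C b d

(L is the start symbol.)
{ [C → . C ;], [C → .] }

To compute CLOSURE, for each item [A → α.Bβ] where B is a non-terminal, add [B → .γ] for all productions B → γ; repeat for the newly added items until nothing changes.

Start with: [C → . C ;]
  [C → . C ;] has the dot before C: add [C → .]
No further items can be added.

CLOSURE = { [C → . C ;], [C → .] }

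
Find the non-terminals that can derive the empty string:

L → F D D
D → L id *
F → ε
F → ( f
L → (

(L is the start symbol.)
{ 'F' }

A non-terminal is nullable if it can derive ε (the empty string): either it has an ε-production, or it has a production whose right-hand side consists entirely of nullable non-terminals.

ε-productions: F → ε
So F is immediately nullable.
No further non-terminal can be added: every production for the remaining non-terminals contains a terminal or a non-nullable non-terminal.
Nullable = { 'F' }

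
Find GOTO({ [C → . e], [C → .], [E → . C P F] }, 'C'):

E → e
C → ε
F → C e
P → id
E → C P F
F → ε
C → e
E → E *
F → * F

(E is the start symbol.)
{ [E → C . P F], [P → . id] }

GOTO(I, 'C') = CLOSURE({ [A → αX.β] : [A → α.Xβ] ∈ I, X = 'C' })

Items with dot before 'C', with the dot advanced:
  [E → . C P F] → [E → C . P F]
Closure of the advanced items:
  [E → C . P F] has the dot before P: add [P → . id]

GOTO = { [E → C . P F], [P → . id] }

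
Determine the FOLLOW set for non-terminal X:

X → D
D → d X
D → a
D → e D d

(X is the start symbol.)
{ $, 'd' }

X is the start symbol, so $ ∈ FOLLOW(X).
In D → d X: X is at the end, add FOLLOW(D)

The FOLLOW sets referred to above (computed the same way, to a fixed point):
  FOLLOW(D) = { $, 'd' }

Taking the union: FOLLOW(X) = { $, 'd' }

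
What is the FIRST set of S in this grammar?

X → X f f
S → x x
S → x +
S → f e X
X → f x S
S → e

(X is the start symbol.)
{ 'e', 'f', 'x' }

To compute FIRST(S), examine every production with S on the left-hand side, reading each right-hand side left to right until a non-nullable symbol is reached.

From S → x x:
  - x is a terminal: add 'x' and stop
From S → x +:
  - x is a terminal: add 'x' and stop
From S → f e X:
  - f is a terminal: add 'f' and stop
From S → e:
  - e is a terminal: add 'e' and stop

Collecting: FIRST(S) = { 'e', 'f', 'x' }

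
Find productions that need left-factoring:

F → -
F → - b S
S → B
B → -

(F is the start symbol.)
Left-factoring is needed when two productions for the same non-terminal
share a common prefix on the right-hand side.

Productions for F:
  F → -
  F → - b S

Found common prefix '-' in productions for F

Answer: Yes, F has productions with common prefix '-'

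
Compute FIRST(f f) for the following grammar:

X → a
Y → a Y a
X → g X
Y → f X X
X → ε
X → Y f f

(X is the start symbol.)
To compute FIRST(f f), process the symbols left to right:
Symbol f is a terminal. Add 'f' and stop.
FIRST(f f) = { 'f' }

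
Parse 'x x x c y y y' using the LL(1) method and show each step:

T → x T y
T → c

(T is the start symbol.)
LL(1) parsing maintains a stack (initially the start symbol over $) and the input. At each step: if the stack top is a terminal, match it against the current input token; if it is a non-terminal N, replace it with the RHS of M[N, lookahead] (the unique production whose predict set contains the lookahead).

Stack is shown with the top on the left.

Stack        Input            Action
------------------------------------
T $          x x x c y y y $  output T → x T y
x T y $      x x x c y y y $  match 'x'
T y $        x x c y y y $    output T → x T y
x T y y $    x x c y y y $    match 'x'
T y y $      x c y y y $      output T → x T y
x T y y y $  x c y y y $      match 'x'
T y y y $    c y y y $        output T → c
c y y y $    c y y y $        match 'c'
y y y $      y y y $          match 'y'
y y $        y y $            match 'y'
y $          y $              match 'y'
$            $                accept

The string is accepted.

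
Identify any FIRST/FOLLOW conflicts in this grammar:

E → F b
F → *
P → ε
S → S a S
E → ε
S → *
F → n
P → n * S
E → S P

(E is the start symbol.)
A FIRST/FOLLOW conflict occurs when a non-terminal N has a nullable alternative N → β (β ⇒* ε) and another alternative N → α with FIRST(α) ∩ FOLLOW(N) ≠ ∅: on such a lookahead the parser cannot decide between expanding α and letting N vanish via β.

Nullable non-terminals: E, P.
FIRST sets used below: FIRST(F) = { '*', 'n' }, FIRST(S) = { '*' }

E: nullable alternative(s) E → ε; FOLLOW(E) = { $ }
  E → F b: FIRST \ {ε} = { '*', 'n' } — disjoint from FOLLOW(E)
  E → ε: FIRST \ {ε} = { } — this is the only nullable alternative, skip
  E → S P: FIRST \ {ε} = { '*' } — disjoint from FOLLOW(E)

P: nullable alternative(s) P → ε; FOLLOW(P) = { $ }
  P → ε: FIRST \ {ε} = { } — this is the only nullable alternative, skip
  P → n * S: FIRST \ {ε} = { 'n' } — disjoint from FOLLOW(P)

F, S have no nullable alternative, so no FIRST/FOLLOW check is needed there.

No FIRST/FOLLOW conflicts found.

Answer: No FIRST/FOLLOW conflicts.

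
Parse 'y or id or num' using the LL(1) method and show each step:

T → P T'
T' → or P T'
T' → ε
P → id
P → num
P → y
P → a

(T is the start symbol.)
Stack is shown with the top on the left.

Stack      Input             Action
-----------------------------------
T $        y or id or num $  output T → P T'
P T' $     y or id or num $  output P → y
y T' $     y or id or num $  match 'y'
T' $       or id or num $    output T' → or P T'
or P T' $  or id or num $    match 'or'
P T' $     id or num $       output P → id
id T' $    id or num $       match 'id'
T' $       or num $          output T' → or P T'
or P T' $  or num $          match 'or'
P T' $     num $             output P → num
num T' $   num $             match 'num'
T' $       $                 output T' → ε
$          $                 accept

The string is accepted.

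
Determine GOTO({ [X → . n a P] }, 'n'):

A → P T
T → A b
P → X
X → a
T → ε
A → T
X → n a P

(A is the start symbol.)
{ [X → n . a P] }

GOTO(I, 'n') = CLOSURE({ [A → αX.β] : [A → α.Xβ] ∈ I, X = 'n' })

Items with dot before 'n', with the dot advanced:
  [X → . n a P] → [X → n . a P]
Closure adds nothing (no advanced item has the dot before a non-terminal).

GOTO = { [X → n . a P] }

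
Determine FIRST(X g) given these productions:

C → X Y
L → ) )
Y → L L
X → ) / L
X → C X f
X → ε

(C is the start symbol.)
FIRST sets of the non-terminals involved (from the grammar, by fixed-point iteration):
  FIRST(X) = { ')', ε }

To compute FIRST(X g), process the symbols left to right:
Symbol X is a non-terminal. Add FIRST(X) \ {ε} = { ')' }
X is nullable (ε ∈ FIRST(X)), continue to the next symbol.
Symbol g is a terminal. Add 'g' and stop.
FIRST(X g) = { ')', 'g' }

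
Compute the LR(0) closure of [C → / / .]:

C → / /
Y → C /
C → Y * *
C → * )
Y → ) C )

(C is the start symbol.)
To compute CLOSURE, for each item [A → α.Bβ] where B is a non-terminal, add [B → .γ] for all productions B → γ; repeat for the newly added items until nothing changes.

Start with: [C → / / .]
The dot is at the end, so nothing is added.

CLOSURE = { [C → / / .] }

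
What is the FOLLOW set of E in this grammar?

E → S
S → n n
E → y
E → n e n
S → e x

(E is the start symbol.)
E is the start symbol, so $ ∈ FOLLOW(E).
E does not occur on any right-hand side.

Taking the union: FOLLOW(E) = { $ }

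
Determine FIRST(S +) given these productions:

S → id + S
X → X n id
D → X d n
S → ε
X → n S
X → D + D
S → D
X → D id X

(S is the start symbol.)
{ '+', 'id', 'n' }

FIRST sets of the non-terminals involved (from the grammar, by fixed-point iteration):
  FIRST(S) = { 'id', 'n', ε }

To compute FIRST(S +), process the symbols left to right:
Symbol S is a non-terminal. Add FIRST(S) \ {ε} = { 'id', 'n' }
S is nullable (ε ∈ FIRST(S)), continue to the next symbol.
Symbol + is a terminal. Add '+' and stop.
FIRST(S +) = { '+', 'id', 'n' }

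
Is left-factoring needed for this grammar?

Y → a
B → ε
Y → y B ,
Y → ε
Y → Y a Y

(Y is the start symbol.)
No, left-factoring is not needed

Left-factoring is needed when two productions for the same non-terminal
share a common prefix on the right-hand side.

Productions for Y:
  Y → a
  Y → y B ,
  Y → ε
  Y → Y a Y

No common prefixes found.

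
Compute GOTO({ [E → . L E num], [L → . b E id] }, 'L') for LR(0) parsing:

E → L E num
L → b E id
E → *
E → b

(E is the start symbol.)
{ [E → . *], [E → . L E num], [E → . b], [E → L . E num], [L → . b E id] }

GOTO(I, 'L') = CLOSURE({ [A → αX.β] : [A → α.Xβ] ∈ I, X = 'L' })

Items with dot before 'L', with the dot advanced:
  [E → . L E num] → [E → L . E num]
Closure of the advanced items:
  [E → L . E num] has the dot before E: add [E → . L E num], [E → . *], [E → . b]
  [E → . L E num] has the dot before L: add [L → . b E id]

GOTO = { [E → . *], [E → . L E num], [E → . b], [E → L . E num], [L → . b E id] }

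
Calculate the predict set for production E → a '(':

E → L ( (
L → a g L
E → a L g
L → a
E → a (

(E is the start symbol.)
PREDICT(E → a '(') = (FIRST(RHS) \ {ε}) ∪ (FOLLOW(E) if ε ∈ FIRST(RHS), i.e. RHS ⇒* ε)
FIRST(a '(') = { 'a' }
ε ∉ FIRST(a '('), so FOLLOW(E) is not added.
PREDICT(E → a '(') = { 'a' }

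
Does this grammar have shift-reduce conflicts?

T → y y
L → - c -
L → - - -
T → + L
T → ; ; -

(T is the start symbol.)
Augment with T' → T and build the canonical LR(0) collection (I0 = CLOSURE({[T' → . T]}), then GOTO on every symbol after a dot until no new states appear). It has 14 states:
  I0: { [T → . + L], [T → . ; ; -], [T → . y y], [T' → . T] }  — shift
  I1: { [L → . - - -], [L → . - c -], [T → + . L] }  — shift
  I2: { [T → ; . ; -] }  — shift
  I3: { [T' → T .] }  — accept
  I4: { [T → y . y] }  — shift
  I5: { [T → y y .] }  — reduce
  I6: { [T → ; ; . -] }  — shift
  I7: { [T → ; ; - .] }  — reduce
  I8: { [L → - . - -], [L → - . c -] }  — shift
  I9: { [T → + L .] }  — reduce
  I10: { [L → - - . -] }  — shift
  I11: { [L → - c . -] }  — shift
  I12: { [L → - c - .] }  — reduce
  I13: { [L → - - - .] }  — reduce

No state contains both a complete item and a shift item.

Answer: No shift-reduce conflicts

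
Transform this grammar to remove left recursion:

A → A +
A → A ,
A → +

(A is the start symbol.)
A → + A'
A' → + A'
A' → , A'
A' → ε

A is directly left-recursive. The standard transformation for
  A → A α₁ | ... | A α_m | β₁ | ... | β_n
is
  A  → β₁ A' | ... | β_n A'
  A' → α₁ A' | ... | α_m A' | ε

A → + becomes A → + A'
A → A + becomes A' → + A'
A → A , becomes A' → , A'
Add A' → ε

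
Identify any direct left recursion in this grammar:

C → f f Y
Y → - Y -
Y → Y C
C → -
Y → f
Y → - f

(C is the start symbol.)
Yes, Y is left-recursive

C → f f Y: starts with f
Y → - Y -: starts with '-'
Y → Y C: LEFT RECURSIVE (starts with Y)
C → -: starts with '-'
Y → f: starts with f
Y → - f: starts with '-'

The grammar has direct left recursion on: Y.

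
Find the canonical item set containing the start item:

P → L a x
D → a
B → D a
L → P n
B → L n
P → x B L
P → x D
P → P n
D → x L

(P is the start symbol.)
{ [L → . P n], [P → . L a x], [P → . P n], [P → . x B L], [P → . x D], [P' → . P] }

First, augment the grammar with P' → P
I₀ = CLOSURE({ [P' → . P] }):
  [P' → . P] has the dot before P: add [P → . L a x], [P → . x B L], [P → . x D], [P → . P n]
  [P → . L a x] has the dot before L: add [L → . P n]
No further items can be added.

I₀ = { [L → . P n], [P → . L a x], [P → . P n], [P → . x B L], [P → . x D], [P' → . P] }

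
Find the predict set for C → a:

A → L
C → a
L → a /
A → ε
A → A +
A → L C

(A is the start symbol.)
{ 'a' }

PREDICT(C → a) = (FIRST(RHS) \ {ε}) ∪ (FOLLOW(C) if ε ∈ FIRST(RHS), i.e. RHS ⇒* ε)
FIRST(a) = { 'a' }
ε ∉ FIRST(a), so FOLLOW(C) is not added.
PREDICT(C → a) = { 'a' }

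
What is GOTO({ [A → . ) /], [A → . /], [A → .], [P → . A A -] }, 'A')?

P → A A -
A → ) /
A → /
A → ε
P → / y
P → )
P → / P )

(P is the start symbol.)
{ [A → . ) /], [A → . /], [A → .], [P → A . A -] }

GOTO(I, 'A') = CLOSURE({ [A → αX.β] : [A → α.Xβ] ∈ I, X = 'A' })

Items with dot before 'A', with the dot advanced:
  [P → . A A -] → [P → A . A -]
Closure of the advanced items:
  [P → A . A -] has the dot before A: add [A → . ) /], [A → . /], [A → .]

GOTO = { [A → . ) /], [A → . /], [A → .], [P → A . A -] }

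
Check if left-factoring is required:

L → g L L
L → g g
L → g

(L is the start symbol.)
Yes, L has productions with common prefix 'g'

Left-factoring is needed when two productions for the same non-terminal
share a common prefix on the right-hand side.

Productions for L:
  L → g L L
  L → g g
  L → g

Found common prefix 'g' in productions for L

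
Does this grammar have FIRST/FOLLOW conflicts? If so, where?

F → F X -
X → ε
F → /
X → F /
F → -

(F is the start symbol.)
A FIRST/FOLLOW conflict occurs when a non-terminal N has a nullable alternative N → β (β ⇒* ε) and another alternative N → α with FIRST(α) ∩ FOLLOW(N) ≠ ∅: on such a lookahead the parser cannot decide between expanding α and letting N vanish via β.

Nullable non-terminals: X.
FIRST sets used below: FIRST(F) = { '-', '/' }

X: nullable alternative(s) X → ε; FOLLOW(X) = { '-' }
  X → ε: FIRST \ {ε} = { } — this is the only nullable alternative, skip
  X → F /: FIRST \ {ε} = { '-', '/' } — overlaps FOLLOW(X) on { '-' }: CONFLICT

F has no nullable alternative, so no FIRST/FOLLOW check is needed there.

So the grammar has 1 FIRST/FOLLOW conflict (marked CONFLICT above).

Answer: Yes. X → F '/' with FOLLOW(X) on { '-' }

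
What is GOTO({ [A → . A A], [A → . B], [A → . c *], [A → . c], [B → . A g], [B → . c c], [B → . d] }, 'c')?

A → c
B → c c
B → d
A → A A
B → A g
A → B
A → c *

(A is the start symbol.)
GOTO(I, 'c') = CLOSURE({ [A → αX.β] : [A → α.Xβ] ∈ I, X = 'c' })

Items with dot before 'c', with the dot advanced:
  [A → . c] → [A → c .]
  [A → . c *] → [A → c . *]
  [B → . c c] → [B → c . c]
Closure adds nothing (no advanced item has the dot before a non-terminal).

GOTO = { [A → c . *], [A → c .], [B → c . c] }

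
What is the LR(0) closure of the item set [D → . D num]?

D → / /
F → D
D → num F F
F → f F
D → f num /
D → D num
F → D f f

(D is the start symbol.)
To compute CLOSURE, for each item [A → α.Bβ] where B is a non-terminal, add [B → .γ] for all productions B → γ; repeat for the newly added items until nothing changes.

Start with: [D → . D num]
  [D → . D num] has the dot before D: add [D → . / /], [D → . num F F], [D → . f num /]
No further items can be added.

CLOSURE = { [D → . / /], [D → . D num], [D → . f num /], [D → . num F F] }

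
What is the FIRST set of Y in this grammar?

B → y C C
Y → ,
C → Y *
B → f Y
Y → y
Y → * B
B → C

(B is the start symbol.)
{ '*', ',', 'y' }

To compute FIRST(Y), examine every production with Y on the left-hand side, reading each right-hand side left to right until a non-nullable symbol is reached.

From Y → ,:
  - ',' is a terminal: add ',' and stop
From Y → y:
  - y is a terminal: add 'y' and stop
From Y → * B:
  - '*' is a terminal: add '*' and stop

Collecting: FIRST(Y) = { '*', ',', 'y' }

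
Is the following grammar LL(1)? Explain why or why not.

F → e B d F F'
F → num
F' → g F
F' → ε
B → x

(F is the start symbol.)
A grammar is LL(1) if for each non-terminal N with multiple productions, the predict sets of those productions are pairwise disjoint, where PREDICT(N → α) = (FIRST(α) \ {ε}) ∪ (FOLLOW(N) if α ⇒* ε).

Relevant sets:
  FOLLOW(F') = { $, 'g' }

For F:
  PREDICT(F → e B d F F') = { 'e' }
  PREDICT(F → num) = { 'num' }
For F':
  PREDICT(F' → g F) = { 'g' }
  PREDICT(F' → ε) = { $, 'g' }
B has a single production, so nothing to check there.

Conflict found: Predict set conflict for F': { 'g' }
The grammar is NOT LL(1).

Answer: No. Predict set conflict for F': { 'g' }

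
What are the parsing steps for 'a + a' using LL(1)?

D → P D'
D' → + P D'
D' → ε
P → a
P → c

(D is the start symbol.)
LL(1) parsing maintains a stack (initially the start symbol over $) and the input. At each step: if the stack top is a terminal, match it against the current input token; if it is a non-terminal N, replace it with the RHS of M[N, lookahead] (the unique production whose predict set contains the lookahead).

Stack is shown with the top on the left.

Stack     Input    Action
-------------------------
D $       a + a $  output D → P D'
P D' $    a + a $  output P → a
a D' $    a + a $  match 'a'
D' $      + a $    output D' → + P D'
+ P D' $  + a $    match '+'
P D' $    a $      output P → a
a D' $    a $      match 'a'
D' $      $        output D' → ε
$         $        accept

The string is accepted.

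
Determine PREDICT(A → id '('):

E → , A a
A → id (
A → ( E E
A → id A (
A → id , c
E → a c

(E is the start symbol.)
{ 'id' }

PREDICT(A → id '(') = (FIRST(RHS) \ {ε}) ∪ (FOLLOW(A) if ε ∈ FIRST(RHS), i.e. RHS ⇒* ε)
FIRST(id '(') = { 'id' }
ε ∉ FIRST(id '('), so FOLLOW(A) is not added.
PREDICT(A → id '(') = { 'id' }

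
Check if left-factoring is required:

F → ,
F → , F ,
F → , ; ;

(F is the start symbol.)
Left-factoring is needed when two productions for the same non-terminal
share a common prefix on the right-hand side.

Productions for F:
  F → ,
  F → , F ,
  F → , ; ;

Found common prefix ',' in productions for F

Answer: Yes, F has productions with common prefix ','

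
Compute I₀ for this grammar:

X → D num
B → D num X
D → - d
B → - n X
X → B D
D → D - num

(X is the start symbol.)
{ [B → . - n X], [B → . D num X], [D → . - d], [D → . D - num], [X → . B D], [X → . D num], [X' → . X] }

First, augment the grammar with X' → X
I₀ = CLOSURE({ [X' → . X] }):
  [X' → . X] has the dot before X: add [X → . D num], [X → . B D]
  [X → . D num] has the dot before D: add [D → . - d], [D → . D - num]
  [X → . B D] has the dot before B: add [B → . D num X], [B → . - n X]
No further items can be added.

I₀ = { [B → . - n X], [B → . D num X], [D → . - d], [D → . D - num], [X → . B D], [X → . D num], [X' → . X] }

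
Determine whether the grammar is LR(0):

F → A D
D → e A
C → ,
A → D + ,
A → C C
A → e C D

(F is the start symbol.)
Yes, the grammar is LR(0)

A grammar is LR(0) if no state in the canonical LR(0) collection has:
  - both a shift item (dot before a terminal) and a complete item (shift-reduce conflict), or
  - two or more complete items (reduce-reduce conflict; the accept item [F' → F .] counts as a complete item here).

Augment with F' → F and build the canonical LR(0) collection (I0 = CLOSURE({[F' → . F]}), then GOTO on every symbol after a dot until no new states appear). It has 15 states:
  I0: { [A → . C C], [A → . D + ,], [A → . e C D], [C → . ,], [D → . e A], [F → . A D], [F' → . F] }  — shift
  I1: { [C → , .] }  — reduce
  I2: { [D → . e A], [F → A . D] }  — shift
  I3: { [A → C . C], [C → . ,] }  — shift
  I4: { [A → D . + ,] }  — shift
  I5: { [F' → F .] }  — accept
  I6: { [A → . C C], [A → . D + ,], [A → . e C D], [A → e . C D], [C → . ,], [D → . e A], [D → e . A] }  — shift
  I7: { [D → e A .] }  — reduce
  I8: { [A → C . C], [A → e C . D], [C → . ,], [D → . e A] }  — shift
  I9: { [A → C C .] }  — reduce
  I10: { [A → e C D .] }  — reduce
  I11: { [A → . C C], [A → . D + ,], [A → . e C D], [C → . ,], [D → . e A], [D → e . A] }  — shift
  I12: { [A → D + . ,] }  — shift
  I13: { [A → D + , .] }  — reduce
  I14: { [F → A D .] }  — reduce

Every state is either a pure shift/goto state or contains exactly one complete item and nothing to shift — no conflicts. The grammar is LR(0).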